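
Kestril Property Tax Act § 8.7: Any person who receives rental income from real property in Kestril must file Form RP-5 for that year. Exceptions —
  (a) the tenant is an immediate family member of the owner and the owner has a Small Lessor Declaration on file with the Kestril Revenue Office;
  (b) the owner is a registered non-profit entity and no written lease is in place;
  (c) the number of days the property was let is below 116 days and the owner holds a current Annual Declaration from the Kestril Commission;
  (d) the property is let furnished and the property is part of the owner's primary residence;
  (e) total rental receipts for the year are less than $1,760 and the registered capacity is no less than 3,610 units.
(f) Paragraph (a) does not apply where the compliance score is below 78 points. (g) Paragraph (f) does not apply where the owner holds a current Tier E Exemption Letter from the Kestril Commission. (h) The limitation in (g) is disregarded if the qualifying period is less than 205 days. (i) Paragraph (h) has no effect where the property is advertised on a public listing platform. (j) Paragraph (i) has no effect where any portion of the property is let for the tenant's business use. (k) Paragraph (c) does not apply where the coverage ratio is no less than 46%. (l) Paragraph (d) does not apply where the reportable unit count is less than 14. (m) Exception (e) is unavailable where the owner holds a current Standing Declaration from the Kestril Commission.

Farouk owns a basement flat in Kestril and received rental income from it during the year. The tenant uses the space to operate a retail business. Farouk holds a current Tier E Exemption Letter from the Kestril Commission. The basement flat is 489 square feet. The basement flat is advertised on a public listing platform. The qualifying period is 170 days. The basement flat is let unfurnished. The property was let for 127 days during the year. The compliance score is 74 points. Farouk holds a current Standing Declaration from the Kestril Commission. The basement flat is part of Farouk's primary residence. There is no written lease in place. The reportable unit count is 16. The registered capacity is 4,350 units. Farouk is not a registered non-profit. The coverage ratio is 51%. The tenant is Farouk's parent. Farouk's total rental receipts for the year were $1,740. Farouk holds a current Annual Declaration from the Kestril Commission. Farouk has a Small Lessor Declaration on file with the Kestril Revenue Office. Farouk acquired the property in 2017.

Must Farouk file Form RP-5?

Exception (a)'s conditions are all satisfied: the tenant is an immediate family member; a Small Lessor Declaration is on file. However, paragraphs (f)–(j) must be considered: (f) operates against (a): the compliance score is 74 points, below the 78 points limit. (g) applies (a current Tier E Exemption Letter is held), but is itself disapplied by (h): (h) operates against (g): the qualifying period is 170 days, less than the 205 days limit. (i) operates (the property is publicly advertised), but is overridden by (j): (j) applies — the space is let for business use. So (a) is unavailable.
Exception (b) fails — Farouk is not a registered non-profit.
Exception (c) requires that the number of days the property was let is below 116 days; but the number of days the property was let is 127 days, not below 116 days, so (c) is unavailable.
Exception (d) does not apply: the property is let unfurnished.
Exception (e)'s conditions are all satisfied: total rental receipts for the year are $1,740, less than the $1,760 limit; the registered capacity is 4,350 units, meeting the 3,610 units threshold. But applying paragraph (m): (m) is triggered — a current Standing Declaration is held. So (e) is unavailable.
No exception applies. The general rule governs.

Yes — Farouk must file Form RP-5.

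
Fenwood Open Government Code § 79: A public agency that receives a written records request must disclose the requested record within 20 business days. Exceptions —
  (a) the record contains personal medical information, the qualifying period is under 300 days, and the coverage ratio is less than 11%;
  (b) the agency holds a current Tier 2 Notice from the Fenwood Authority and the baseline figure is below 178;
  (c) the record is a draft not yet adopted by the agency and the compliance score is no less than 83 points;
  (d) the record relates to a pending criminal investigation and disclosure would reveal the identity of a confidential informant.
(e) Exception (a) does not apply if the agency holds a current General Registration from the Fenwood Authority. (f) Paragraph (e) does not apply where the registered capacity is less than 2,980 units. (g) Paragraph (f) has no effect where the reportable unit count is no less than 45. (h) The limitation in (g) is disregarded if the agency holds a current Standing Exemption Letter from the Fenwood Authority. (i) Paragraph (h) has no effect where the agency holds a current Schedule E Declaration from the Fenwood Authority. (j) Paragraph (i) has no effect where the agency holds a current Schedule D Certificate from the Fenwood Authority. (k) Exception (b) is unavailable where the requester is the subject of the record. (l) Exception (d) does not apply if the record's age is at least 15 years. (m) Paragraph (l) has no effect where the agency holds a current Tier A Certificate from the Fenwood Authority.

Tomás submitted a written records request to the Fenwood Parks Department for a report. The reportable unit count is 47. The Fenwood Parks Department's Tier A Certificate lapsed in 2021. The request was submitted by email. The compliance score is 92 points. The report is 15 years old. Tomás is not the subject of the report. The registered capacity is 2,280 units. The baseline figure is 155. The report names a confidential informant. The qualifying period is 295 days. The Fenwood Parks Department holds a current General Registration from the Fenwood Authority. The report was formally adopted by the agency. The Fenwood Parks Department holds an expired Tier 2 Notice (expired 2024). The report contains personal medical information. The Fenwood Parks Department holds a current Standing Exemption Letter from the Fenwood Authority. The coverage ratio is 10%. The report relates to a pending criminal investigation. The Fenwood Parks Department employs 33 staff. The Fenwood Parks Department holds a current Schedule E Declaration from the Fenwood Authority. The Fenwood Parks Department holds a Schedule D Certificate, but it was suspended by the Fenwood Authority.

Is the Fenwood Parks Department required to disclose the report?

All of (a)'s requirements are met (the report contains personal medical information; the qualifying period is 295 days, under the 300 days limit; the coverage ratio is 10%, less than the 11% limit). But: (e) is engaged — a current General Registration is held. (f) would limit (e) — the registered capacity is 2,280 units, less than the 2,980 units limit — but (g) sets (f) aside: (g) is triggered — the reportable unit count is 47, meeting the 45 threshold. (h) applies (a current Standing Exemption Letter is held), but is displaced by (i): (i) operates against (h): a current Schedule E Declaration is held. (j) does not operate here (the Schedule D Certificate is not current), so (i) stands. Exception (a) does not apply.
Exception (b) requires that the agency holds a current Tier 2 Notice from the Fenwood Authority; but the Tier 2 Notice is not current, so (b) is unavailable.
Exception (c) requires that the record is a draft not yet adopted by the agency; but the report has been formally adopted, so (c) is unavailable.
All of (d)'s requirements are met (the report relates to a pending investigation; the report names a confidential informant). But: (l) applies — the record's age is 15 years, meeting the 15 years threshold. (m) is not triggered (there is no Tier A Certificate in force), so (l) stands. (d) is therefore removed.
No exception is made out. the Fenwood Parks Department falls within the general rule.

Yes — the Fenwood Parks Department must disclose the report.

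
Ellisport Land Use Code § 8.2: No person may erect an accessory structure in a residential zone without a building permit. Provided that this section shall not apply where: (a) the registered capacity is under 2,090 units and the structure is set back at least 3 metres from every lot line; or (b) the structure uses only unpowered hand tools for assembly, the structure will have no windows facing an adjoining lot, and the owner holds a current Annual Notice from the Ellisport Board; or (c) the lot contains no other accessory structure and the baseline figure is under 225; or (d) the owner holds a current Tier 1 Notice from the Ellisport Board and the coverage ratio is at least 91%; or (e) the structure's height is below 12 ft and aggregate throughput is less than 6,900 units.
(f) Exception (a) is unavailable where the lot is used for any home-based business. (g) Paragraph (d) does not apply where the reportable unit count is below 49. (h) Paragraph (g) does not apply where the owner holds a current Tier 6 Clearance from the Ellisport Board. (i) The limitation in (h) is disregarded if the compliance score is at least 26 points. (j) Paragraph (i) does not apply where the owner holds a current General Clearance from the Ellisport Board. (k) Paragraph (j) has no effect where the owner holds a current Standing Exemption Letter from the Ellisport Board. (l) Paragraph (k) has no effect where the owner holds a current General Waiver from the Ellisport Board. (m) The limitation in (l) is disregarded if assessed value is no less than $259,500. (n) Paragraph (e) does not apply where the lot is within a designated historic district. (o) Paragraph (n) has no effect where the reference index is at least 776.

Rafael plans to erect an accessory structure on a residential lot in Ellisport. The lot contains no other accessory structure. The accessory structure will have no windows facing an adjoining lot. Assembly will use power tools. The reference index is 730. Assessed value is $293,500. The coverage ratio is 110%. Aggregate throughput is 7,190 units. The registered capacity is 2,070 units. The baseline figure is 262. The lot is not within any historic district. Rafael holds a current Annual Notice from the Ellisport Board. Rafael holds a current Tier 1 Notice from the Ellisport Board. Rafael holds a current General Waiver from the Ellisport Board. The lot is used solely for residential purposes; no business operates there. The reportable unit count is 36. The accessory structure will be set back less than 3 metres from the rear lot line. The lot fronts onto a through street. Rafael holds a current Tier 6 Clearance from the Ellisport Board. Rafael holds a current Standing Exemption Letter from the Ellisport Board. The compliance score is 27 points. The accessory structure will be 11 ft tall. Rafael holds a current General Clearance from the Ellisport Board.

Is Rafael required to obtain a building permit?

Yes — Rafael must obtain a building permit.

Exception (a) fails — the rear setback is under 3 m.
Exception (b) does not apply: assembly uses power tools.
Exception (c) does not apply: the baseline figure is 262, not under 225.
Exception (d) is satisfied on its face — a current Tier 1 Notice is held; the coverage ratio is 110%, meeting the 91% threshold. But: (g) operates against (d): the reportable unit count is 36, below the 49 limit. (h) is engaged (a current Tier 6 Clearance is held), but yields to (i): (i) operates — the compliance score is 27 points, meeting the 26 points threshold. (j) would limit (i) — a current General Clearance is held — but (k) sets (j) aside: (k) operates against (j): a current Standing Exemption Letter is held. (l) is engaged (a current General Waiver is held), but is set aside by (m): (m) is engaged — assessed value is $293,500, meeting the $259,500 threshold. (d) is therefore removed.
Exception (e) requires that aggregate throughput is less than 6,900 units; but aggregate throughput is 7,190 units, not less than 6,900 units, so (e) is unavailable.
No exception displaces § 8.2.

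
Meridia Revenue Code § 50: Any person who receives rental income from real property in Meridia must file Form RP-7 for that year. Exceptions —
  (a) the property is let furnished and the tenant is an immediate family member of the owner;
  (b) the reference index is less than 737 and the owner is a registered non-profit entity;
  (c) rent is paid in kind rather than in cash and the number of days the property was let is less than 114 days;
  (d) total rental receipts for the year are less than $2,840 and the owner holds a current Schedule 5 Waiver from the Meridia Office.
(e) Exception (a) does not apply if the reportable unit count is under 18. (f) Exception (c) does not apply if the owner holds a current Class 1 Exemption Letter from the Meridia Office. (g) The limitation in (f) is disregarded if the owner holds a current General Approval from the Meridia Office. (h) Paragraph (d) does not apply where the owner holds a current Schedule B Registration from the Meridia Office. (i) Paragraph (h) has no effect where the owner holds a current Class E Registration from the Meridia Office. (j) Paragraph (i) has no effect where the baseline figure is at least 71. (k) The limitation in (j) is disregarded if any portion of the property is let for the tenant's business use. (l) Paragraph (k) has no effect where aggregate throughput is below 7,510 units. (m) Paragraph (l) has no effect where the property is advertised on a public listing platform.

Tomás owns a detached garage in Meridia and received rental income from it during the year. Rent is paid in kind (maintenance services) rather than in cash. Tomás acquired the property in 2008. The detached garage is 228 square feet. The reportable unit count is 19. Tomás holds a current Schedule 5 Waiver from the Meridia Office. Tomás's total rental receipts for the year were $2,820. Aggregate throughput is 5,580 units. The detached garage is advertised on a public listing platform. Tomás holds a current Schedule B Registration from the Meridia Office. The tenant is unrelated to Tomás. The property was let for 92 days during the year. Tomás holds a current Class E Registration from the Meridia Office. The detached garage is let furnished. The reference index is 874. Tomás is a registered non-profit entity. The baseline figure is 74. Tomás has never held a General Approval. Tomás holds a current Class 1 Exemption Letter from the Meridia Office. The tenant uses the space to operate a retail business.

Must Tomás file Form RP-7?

Exception (a) requires that the tenant is an immediate family member of the owner; but the tenant is unrelated to the owner, so (a) is unavailable.
Exception (b) requires that the reference index is less than 737; but the reference index is 874, not less than 737, so (b) is unavailable.
All of (c)'s requirements are met (rent is paid in kind; the number of days the property was let is 92 days, less than the 114 days limit). But applying paragraphs (f)–(g): (f) is engaged — a current Class 1 Exemption Letter is held. (g) does not operate here (no current General Approval is held), so (f) stands. (c) is therefore removed.
Exception (d) is satisfied on its face — total rental receipts for the year are $2,820, less than the $2,840 limit; a current Schedule 5 Waiver is held. Applying paragraphs (h)–(m): (h) is engaged (a current Schedule B Registration is held), but is overridden by (i): (i) operates against (h): a current Class E Registration is held. (j) applies (the baseline figure is 74, meeting the 71 threshold), but yields to (k): (k) is engaged — the space is let for business use. (l) operates (aggregate throughput is 5,580 units, below the 7,510 units limit), but is itself disapplied by (m): (m) is engaged — the property is publicly advertised. So (d) applies.

No — exception (d) applies; Tomás is not required to file Form RP-7.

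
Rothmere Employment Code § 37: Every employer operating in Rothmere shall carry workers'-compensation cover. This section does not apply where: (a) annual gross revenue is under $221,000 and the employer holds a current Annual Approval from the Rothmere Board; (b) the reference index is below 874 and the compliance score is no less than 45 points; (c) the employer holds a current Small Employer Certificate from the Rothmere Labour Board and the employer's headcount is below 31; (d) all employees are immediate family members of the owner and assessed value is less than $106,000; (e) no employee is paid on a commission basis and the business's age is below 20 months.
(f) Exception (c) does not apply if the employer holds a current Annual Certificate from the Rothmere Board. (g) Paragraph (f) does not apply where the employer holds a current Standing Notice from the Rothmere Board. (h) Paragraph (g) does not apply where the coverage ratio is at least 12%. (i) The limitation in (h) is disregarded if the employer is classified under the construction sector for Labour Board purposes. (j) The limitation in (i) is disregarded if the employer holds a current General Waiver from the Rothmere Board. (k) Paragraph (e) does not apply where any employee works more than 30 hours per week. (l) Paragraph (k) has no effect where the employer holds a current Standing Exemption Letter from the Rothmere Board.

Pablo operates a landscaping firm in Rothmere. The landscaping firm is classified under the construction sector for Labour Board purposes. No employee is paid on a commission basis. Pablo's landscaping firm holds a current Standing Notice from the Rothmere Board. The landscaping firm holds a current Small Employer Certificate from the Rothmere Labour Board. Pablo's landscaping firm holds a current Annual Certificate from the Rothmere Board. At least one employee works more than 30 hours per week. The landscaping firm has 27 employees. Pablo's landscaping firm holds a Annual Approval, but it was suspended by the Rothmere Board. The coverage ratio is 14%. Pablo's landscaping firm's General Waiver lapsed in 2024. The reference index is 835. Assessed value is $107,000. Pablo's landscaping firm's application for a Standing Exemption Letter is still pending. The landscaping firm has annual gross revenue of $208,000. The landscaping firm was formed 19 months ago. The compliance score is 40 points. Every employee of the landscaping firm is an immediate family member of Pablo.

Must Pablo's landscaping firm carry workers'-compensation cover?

Exception (a) requires that the employer holds a current Annual Approval from the Rothmere Board; but the Annual Approval is not current, so (a) is unavailable.
Exception (b) requires that the compliance score is no less than 45 points; but the compliance score is 40 points, short of 45 points, so (b) is unavailable.
Exception (c) is satisfied on its face — a current Small Employer Certificate is held; the employer's headcount is 27, below the 31 limit. Considering the limiting provisions: (f) would limit (c) — a current Annual Certificate is held — but (g) sets (f) aside: (g) operates against (f): a current Standing Notice is held. (h) is triggered (the coverage ratio is 14%, meeting the 12% threshold), but is displaced by (i): (i) applies — the landscaping firm is classified under the construction sector. (j) is not triggered (no current General Waiver is held), so (i) stands. (c) remains available.
Exception (d) fails — assessed value is $107,000, not less than $106,000.
All of (e)'s requirements are met (no employee is paid on commission; the business's age is 19 months, below the 20 months limit). But: (k) operates against (e): at least one employee exceeds 30 hours/week. (l) is not triggered (the Standing Exemption Letter is not current), so (k) stands. (e) is therefore removed.

No — exception (c) applies; Pablo's landscaping firm is not required to carry workers'-compensation cover.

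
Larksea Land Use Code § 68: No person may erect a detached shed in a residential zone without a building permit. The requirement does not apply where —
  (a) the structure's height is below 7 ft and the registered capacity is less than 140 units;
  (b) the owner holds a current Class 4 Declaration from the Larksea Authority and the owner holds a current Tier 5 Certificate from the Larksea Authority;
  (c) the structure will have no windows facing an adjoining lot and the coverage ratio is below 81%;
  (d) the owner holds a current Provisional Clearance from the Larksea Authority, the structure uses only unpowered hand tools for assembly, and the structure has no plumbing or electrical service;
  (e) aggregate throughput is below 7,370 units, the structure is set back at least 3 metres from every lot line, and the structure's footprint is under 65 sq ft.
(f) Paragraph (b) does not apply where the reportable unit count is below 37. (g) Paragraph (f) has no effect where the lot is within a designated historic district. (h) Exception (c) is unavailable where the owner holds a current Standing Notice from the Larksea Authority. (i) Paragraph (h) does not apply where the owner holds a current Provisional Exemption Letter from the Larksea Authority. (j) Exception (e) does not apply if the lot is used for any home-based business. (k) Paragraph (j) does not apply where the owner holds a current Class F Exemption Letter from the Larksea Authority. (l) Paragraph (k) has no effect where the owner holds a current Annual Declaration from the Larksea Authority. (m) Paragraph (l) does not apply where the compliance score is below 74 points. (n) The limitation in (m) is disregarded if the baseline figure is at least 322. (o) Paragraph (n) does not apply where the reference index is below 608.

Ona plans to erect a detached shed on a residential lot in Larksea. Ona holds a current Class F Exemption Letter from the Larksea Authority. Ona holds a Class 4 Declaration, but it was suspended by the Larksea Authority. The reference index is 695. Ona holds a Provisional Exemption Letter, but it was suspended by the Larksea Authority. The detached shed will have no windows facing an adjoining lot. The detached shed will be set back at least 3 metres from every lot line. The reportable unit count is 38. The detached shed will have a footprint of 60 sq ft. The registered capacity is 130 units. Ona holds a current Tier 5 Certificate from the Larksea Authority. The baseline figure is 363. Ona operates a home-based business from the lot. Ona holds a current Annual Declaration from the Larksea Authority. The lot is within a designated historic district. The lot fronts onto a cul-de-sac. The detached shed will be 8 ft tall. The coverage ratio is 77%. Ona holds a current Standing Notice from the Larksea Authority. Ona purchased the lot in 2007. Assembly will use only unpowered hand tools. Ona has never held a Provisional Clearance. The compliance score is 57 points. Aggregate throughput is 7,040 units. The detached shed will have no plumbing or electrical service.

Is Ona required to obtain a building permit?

Exception (a) requires that the structure's height is below 7 ft; but the structure's height is 8 ft, not below 7 ft, so (a) is unavailable.
Exception (b) fails — no current Class 4 Declaration is held.
Exception (c)'s conditions are all satisfied: no windows face an adjoining lot; the coverage ratio is 77%, below the 81% limit. Turning to paragraphs (h)–(i): (h) applies — a current Standing Notice is held. (i), which would lift (h), does not operate here — there is no Provisional Exemption Letter in force. So (c) is unavailable.
Exception (d) requires that the owner holds a current Provisional Clearance from the Larksea Authority; but no current Provisional Clearance is held, so (d) is unavailable.
All of (e)'s requirements are met (aggregate throughput is 7,040 units, below the 7,370 units limit; the setback is at least 3 m on every side; the structure's footprint is 60 sq ft, under the 65 sq ft limit). But applying paragraphs (j)–(o): (j) is engaged — a home-based business operates on the lot. (k) would limit (j) — a current Class F Exemption Letter is held — but (l) sets (k) aside: (l) operates against (k): a current Annual Declaration is held. (m) would limit (l) — the compliance score is 57 points, below the 74 points limit — but (n) sets (m) aside: (n) operates against (m): the baseline figure is 363, meeting the 322 threshold. (o) is not triggered (the reference index is 695, not below 608), so (n) stands. Exception (e) does not apply.
No exception displaces § 68.

Yes — Ona must obtain a building permit.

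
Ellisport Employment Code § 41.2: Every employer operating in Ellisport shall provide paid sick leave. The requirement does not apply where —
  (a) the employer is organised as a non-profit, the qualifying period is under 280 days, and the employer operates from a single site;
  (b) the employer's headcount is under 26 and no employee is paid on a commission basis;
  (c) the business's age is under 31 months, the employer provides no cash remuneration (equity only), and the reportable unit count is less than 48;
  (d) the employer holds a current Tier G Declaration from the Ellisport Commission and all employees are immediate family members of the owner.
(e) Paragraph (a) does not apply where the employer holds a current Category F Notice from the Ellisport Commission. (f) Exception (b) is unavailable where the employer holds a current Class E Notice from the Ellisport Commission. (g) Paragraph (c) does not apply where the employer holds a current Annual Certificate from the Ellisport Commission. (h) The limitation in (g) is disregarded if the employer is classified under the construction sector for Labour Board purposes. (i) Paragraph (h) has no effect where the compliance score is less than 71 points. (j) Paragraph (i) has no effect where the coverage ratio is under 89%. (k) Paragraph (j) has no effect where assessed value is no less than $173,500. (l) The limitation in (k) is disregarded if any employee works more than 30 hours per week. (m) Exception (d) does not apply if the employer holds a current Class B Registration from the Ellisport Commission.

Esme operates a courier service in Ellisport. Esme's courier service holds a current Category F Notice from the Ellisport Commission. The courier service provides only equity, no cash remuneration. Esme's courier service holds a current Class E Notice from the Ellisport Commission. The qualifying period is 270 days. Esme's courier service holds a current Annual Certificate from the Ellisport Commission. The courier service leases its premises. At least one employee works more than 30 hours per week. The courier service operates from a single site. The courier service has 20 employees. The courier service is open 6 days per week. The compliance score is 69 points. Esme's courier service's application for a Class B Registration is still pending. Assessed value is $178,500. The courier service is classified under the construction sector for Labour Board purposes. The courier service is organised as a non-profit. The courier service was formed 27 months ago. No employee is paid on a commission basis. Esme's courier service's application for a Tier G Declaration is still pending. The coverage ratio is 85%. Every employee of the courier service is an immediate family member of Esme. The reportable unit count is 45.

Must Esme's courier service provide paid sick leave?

No — exception (c) applies; Esme's courier service is not required to provide paid sick leave.

Exception (a): the employer is a non-profit; the qualifying period is 270 days, under the 280 days limit; the employer operates from a single site — every condition holds. But applying paragraph (e): (e) applies — a current Category F Notice is held. Exception (a) does not apply.
All of (b)'s requirements are met (the employer's headcount is 20, under the 26 limit; no employee is paid on commission). But applying paragraph (f): (f) is engaged — a current Class E Notice is held. Exception (b) does not apply.
Exception (c)'s conditions are all satisfied: the business's age is 27 months, under the 31 months limit; remuneration is equity-only; the reportable unit count is 45, less than the 48 limit. As to paragraphs (g)–(l): (g) would limit (c) — a current Annual Certificate is held — but (h) sets (g) aside: (h) operates against (g): the courier service is classified under the construction sector. (i) would limit (h) — the compliance score is 69 points, less than the 71 points limit — but (j) sets (i) aside: (j) operates against (i): the coverage ratio is 85%, under the 89% limit. (k) would limit (j) — assessed value is $178,500, meeting the $173,500 threshold — but (l) sets (k) aside: (l) applies — at least one employee exceeds 30 hours/week. So (c) applies.
Exception (d) requires that the employer holds a current Tier G Declaration from the Ellisport Commission; but there is no Tier G Declaration in force, so (d) is unavailable.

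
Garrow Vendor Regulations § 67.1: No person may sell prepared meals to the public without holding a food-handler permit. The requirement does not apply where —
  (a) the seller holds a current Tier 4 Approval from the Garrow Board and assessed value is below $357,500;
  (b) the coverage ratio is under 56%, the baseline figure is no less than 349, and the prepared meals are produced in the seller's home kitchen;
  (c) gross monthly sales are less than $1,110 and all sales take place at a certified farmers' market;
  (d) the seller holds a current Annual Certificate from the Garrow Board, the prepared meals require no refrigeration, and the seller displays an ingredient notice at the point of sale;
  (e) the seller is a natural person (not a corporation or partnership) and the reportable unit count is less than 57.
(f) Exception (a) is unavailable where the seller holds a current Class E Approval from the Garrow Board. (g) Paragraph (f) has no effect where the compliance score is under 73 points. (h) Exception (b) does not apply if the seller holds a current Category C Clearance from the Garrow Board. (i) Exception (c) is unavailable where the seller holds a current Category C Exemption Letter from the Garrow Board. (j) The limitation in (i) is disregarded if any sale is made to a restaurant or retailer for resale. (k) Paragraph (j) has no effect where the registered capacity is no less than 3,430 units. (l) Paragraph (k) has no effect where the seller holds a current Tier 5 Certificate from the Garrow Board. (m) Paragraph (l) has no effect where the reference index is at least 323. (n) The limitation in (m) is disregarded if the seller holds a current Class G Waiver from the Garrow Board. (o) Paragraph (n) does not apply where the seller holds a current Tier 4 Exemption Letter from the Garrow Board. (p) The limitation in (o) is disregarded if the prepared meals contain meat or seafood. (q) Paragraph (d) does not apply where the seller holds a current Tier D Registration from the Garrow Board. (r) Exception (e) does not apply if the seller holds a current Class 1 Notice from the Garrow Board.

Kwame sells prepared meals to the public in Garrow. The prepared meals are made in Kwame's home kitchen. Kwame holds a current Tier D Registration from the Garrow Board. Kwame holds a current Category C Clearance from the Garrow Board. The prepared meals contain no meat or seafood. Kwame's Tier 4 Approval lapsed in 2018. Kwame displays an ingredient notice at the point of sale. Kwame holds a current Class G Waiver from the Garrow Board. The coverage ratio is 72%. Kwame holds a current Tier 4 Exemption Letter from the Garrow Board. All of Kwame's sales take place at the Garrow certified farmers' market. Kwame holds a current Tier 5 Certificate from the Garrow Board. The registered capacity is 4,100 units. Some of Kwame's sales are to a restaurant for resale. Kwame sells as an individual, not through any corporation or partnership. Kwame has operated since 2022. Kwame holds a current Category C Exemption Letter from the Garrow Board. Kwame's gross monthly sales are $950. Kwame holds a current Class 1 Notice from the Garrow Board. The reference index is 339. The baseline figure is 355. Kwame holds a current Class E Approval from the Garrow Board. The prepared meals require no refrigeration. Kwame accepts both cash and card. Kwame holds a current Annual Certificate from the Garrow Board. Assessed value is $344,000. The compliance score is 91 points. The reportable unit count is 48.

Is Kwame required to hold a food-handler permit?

Yes — Kwame must hold a food-handler permit.

Exception (a) does not apply: no current Tier 4 Approval is held.
Exception (b) requires that the coverage ratio is under 56%; but the coverage ratio is 72%, not under 56%, so (b) is unavailable.
Exception (c): gross monthly sales are $950, less than the $1,110 limit; all sales are at a certified farmers' market — every condition holds. But applying paragraphs (i)–(p): (i) operates against (c): a current Category C Exemption Letter is held. (j) would limit (i) — some sales are to a restaurant for resale — but (k) sets (j) aside: (k) operates against (j): the registered capacity is 4,100 units, meeting the 3,430 units threshold. (l) would limit (k) — a current Tier 5 Certificate is held — but (m) sets (l) aside: (m) operates against (l): the reference index is 339, meeting the 323 threshold. (n) is engaged (a current Class G Waiver is held), but is itself disapplied by (o): (o) operates against (n): a current Tier 4 Exemption Letter is held. (p), which would lift (o), is inapplicable — the prepared meals contain no meat or seafood. (c) is therefore removed.
Exception (d) is satisfied on its face — a current Annual Certificate is held; the prepared meals are shelf-stable; an ingredient notice is displayed. However, paragraph (q) must be considered: (q) operates against (d): a current Tier D Registration is held. So (d) is unavailable.
Exception (e)'s conditions are all satisfied: the seller is a natural person; the reportable unit count is 48, less than the 57 limit. But: (r) is triggered — a current Class 1 Notice is held. Exception (e) does not apply.
No exception applies. The general rule governs.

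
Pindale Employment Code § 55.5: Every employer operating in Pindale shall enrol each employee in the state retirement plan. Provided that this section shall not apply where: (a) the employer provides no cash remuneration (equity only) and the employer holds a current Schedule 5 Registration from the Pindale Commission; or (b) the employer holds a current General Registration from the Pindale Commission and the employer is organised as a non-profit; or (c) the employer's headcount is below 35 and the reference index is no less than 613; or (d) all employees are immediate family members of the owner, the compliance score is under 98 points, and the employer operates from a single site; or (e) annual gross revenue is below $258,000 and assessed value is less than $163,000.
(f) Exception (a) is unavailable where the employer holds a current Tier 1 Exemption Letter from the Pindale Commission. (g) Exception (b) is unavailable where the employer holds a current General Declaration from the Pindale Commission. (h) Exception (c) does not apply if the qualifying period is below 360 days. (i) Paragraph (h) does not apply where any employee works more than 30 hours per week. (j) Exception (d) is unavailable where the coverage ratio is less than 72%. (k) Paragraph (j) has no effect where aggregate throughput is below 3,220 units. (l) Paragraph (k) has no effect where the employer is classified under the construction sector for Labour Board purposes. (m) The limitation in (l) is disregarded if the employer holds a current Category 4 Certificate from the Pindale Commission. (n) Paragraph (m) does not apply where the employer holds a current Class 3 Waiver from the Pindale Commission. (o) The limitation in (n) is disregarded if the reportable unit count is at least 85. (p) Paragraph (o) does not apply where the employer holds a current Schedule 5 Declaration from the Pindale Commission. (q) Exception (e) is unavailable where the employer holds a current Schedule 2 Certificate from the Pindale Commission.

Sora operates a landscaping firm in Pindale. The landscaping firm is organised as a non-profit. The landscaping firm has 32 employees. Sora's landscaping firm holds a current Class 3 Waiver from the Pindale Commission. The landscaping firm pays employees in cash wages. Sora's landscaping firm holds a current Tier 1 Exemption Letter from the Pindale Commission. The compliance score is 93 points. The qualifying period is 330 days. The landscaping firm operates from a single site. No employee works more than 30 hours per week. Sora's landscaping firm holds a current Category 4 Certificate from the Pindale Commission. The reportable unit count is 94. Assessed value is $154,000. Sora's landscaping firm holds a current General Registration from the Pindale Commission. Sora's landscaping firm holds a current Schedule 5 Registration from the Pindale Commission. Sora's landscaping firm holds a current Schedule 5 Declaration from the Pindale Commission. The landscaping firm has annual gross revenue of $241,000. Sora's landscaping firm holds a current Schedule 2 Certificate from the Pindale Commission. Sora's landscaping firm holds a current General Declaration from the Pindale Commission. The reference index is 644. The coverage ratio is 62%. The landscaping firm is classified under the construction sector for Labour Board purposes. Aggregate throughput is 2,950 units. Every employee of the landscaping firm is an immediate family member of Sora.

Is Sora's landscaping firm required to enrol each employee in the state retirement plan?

Yes — Sora's landscaping firm must enrol each employee in the state retirement plan.

Exception (a) does not apply: employees are paid cash wages.
Exception (b) is satisfied on its face — a current General Registration is held; the employer is a non-profit. Turning to paragraph (g): (g) operates against (b): a current General Declaration is held. (b) is therefore removed.
Exception (c)'s conditions are all satisfied: the employer's headcount is 32, below the 35 limit; the reference index is 644, meeting the 613 threshold. But applying paragraphs (h)–(i): (h) operates — the qualifying period is 330 days, below the 360 days limit. (i) is not triggered (no employee exceeds 30 hours/week), so (h) stands. Exception (c) does not apply.
Exception (d)'s conditions are all satisfied: every employee is an immediate family member; the compliance score is 93 points, under the 98 points limit; the employer operates from a single site. However, paragraphs (j)–(p) must be considered: (j) is triggered — the coverage ratio is 62%, less than the 72% limit. (k) would limit (j) — aggregate throughput is 2,950 units, below the 3,220 units limit — but (l) sets (k) aside: (l) is engaged — the landscaping firm is classified under the construction sector. (m) would limit (l) — a current Category 4 Certificate is held — but (n) sets (m) aside: (n) operates against (m): a current Class 3 Waiver is held. (o) would limit (n) — the reportable unit count is 94, meeting the 85 threshold — but (p) sets (o) aside: (p) operates — a current Schedule 5 Declaration is held. Exception (d) does not apply.
Exception (e) is satisfied on its face — annual gross revenue is $241,000, below the $258,000 limit; assessed value is $154,000, less than the $163,000 limit. But: (q) is engaged — a current Schedule 2 Certificate is held. So (e) is unavailable.
No exception is made out. Sora's landscaping firm falls within the general rule.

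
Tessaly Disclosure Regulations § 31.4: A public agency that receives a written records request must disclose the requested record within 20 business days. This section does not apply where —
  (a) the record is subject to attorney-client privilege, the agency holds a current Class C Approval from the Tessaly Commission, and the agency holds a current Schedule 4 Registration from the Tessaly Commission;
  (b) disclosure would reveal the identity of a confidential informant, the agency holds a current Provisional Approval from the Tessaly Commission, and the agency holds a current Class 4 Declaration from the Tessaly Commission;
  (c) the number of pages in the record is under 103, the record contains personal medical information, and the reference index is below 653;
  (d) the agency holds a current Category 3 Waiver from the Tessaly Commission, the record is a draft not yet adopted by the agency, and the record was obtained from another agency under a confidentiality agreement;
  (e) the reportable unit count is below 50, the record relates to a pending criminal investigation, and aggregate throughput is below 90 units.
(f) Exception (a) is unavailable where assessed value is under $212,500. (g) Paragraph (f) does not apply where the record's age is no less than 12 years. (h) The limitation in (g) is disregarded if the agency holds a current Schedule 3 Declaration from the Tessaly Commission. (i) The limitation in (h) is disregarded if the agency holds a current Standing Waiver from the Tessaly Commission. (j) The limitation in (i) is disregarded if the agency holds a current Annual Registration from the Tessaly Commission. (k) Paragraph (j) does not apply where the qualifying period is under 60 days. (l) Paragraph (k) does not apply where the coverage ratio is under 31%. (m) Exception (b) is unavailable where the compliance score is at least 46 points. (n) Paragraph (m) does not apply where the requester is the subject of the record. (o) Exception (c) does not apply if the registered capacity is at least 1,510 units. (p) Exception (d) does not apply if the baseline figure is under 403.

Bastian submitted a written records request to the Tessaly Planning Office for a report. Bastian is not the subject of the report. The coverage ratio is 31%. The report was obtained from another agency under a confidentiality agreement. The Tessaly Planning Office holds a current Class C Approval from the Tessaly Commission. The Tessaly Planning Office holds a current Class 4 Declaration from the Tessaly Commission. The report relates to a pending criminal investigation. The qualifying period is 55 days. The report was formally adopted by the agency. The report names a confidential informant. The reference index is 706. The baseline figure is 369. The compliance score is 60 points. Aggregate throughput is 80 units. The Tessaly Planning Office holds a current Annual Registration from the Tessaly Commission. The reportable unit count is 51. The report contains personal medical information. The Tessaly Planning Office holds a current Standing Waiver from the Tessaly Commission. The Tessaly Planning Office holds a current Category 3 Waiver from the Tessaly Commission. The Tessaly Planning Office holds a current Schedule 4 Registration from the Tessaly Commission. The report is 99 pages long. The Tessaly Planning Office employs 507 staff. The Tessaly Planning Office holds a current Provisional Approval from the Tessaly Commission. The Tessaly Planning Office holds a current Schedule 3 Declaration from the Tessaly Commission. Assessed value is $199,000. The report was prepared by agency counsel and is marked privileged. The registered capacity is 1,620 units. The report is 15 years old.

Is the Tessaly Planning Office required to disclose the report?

No — exception (a) applies; the Tessaly Planning Office is not required to disclose the report.

Exception (a) is satisfied on its face — the report is privileged; a current Class C Approval is held; a current Schedule 4 Registration is held. Considering the limiting provisions: (f) would limit (a) — assessed value is $199,000, under the $212,500 limit — but (g) sets (f) aside: (g) operates against (f): the record's age is 15 years, meeting the 12 years threshold. (h) is engaged (a current Schedule 3 Declaration is held), but yields to (i): (i) operates against (h): a current Standing Waiver is held. (j) would limit (i) — a current Annual Registration is held — but (k) sets (j) aside: (k) operates against (j): the qualifying period is 55 days, under the 60 days limit. (l), which would lift (k), is not triggered — the coverage ratio is 31%, not under 31%. So (a) applies.
All of (b)'s requirements are met (the report names a confidential informant; a current Provisional Approval is held; a current Class 4 Declaration is held). However, paragraphs (m)–(n) must be considered: (m) operates against (b): the compliance score is 60 points, meeting the 46 points threshold. (n), which would lift (m), is not triggered — Bastian is not the subject of the report. Exception (b) does not apply.
Exception (c) requires that the reference index is below 653; but the reference index is 706, not below 653, so (c) is unavailable.
Exception (d) requires that the record is a draft not yet adopted by the agency; but the report has been formally adopted, so (d) is unavailable.
Exception (e) does not apply: the reportable unit count is 51, not below 50.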